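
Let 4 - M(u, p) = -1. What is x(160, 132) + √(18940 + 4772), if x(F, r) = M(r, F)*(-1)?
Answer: -5 + 4*√1482 ≈ 148.99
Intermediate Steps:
M(u, p) = 5 (M(u, p) = 4 - 1*(-1) = 4 + 1 = 5)
x(F, r) = -5 (x(F, r) = 5*(-1) = -5)
x(160, 132) + √(18940 + 4772) = -5 + √(18940 + 4772) = -5 + √23712 = -5 + 4*√1482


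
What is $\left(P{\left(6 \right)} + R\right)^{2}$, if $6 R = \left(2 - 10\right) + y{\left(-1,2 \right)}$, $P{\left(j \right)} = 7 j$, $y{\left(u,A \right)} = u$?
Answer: $\frac{6561}{4} \approx 1640.3$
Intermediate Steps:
$R = - \frac{3}{2}$ ($R = \frac{\left(2 - 10\right) - 1}{6} = \frac{-8 - 1}{6} = \frac{1}{6} \left(-9\right) = - \frac{3}{2} \approx -1.5$)
$\left(P{\left(6 \right)} + R\right)^{2} = \left(7 \cdot 6 - \frac{3}{2}\right)^{2} = \left(42 - \frac{3}{2}\right)^{2} = \left(\frac{81}{2}\right)^{2} = \frac{6561}{4}$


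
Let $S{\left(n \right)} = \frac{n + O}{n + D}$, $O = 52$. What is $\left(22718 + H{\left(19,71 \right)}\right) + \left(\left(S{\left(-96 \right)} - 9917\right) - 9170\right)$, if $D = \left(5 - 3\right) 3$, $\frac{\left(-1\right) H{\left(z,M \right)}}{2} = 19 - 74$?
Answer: $\frac{168367}{45} \approx 3741.5$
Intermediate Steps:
$H{\left(z,M \right)} = 110$ ($H{\left(z,M \right)} = - 2 \left(19 - 74\right) = \left(-2\right) \left(-55\right) = 110$)
$D = 6$ ($D = 2 \cdot 3 = 6$)
$S{\left(n \right)} = \frac{52 + n}{6 + n}$ ($S{\left(n \right)} = \frac{n + 52}{n + 6} = \frac{52 + n}{6 + n}$)
$\left(22718 + H{\left(19,71 \right)}\right) + \left(\left(S{\left(-96 \right)} - 9917\right) - 9170\right) = \left(22718 + 110\right) - \left(19087 - \frac{52 - 96}{6 - 96}\right) = 22828 - \left(19087 - \frac{1}{-90} \left(-44\right)\right) = 22828 - \frac{858893}{45} = \frac{168367}{45}$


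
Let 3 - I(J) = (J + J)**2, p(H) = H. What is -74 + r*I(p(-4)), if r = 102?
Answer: -6296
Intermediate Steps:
I(J) = 3 - 4*J**2 (I(J) = 3 - (J + J)**2 = 3 - (2*J)**2 = 3 - 4*J**2)
-74 + r*I(p(-4)) = -74 + 102*(3 - 4*(-4)**2) = -74 + 102*(3 - 4*16) = -74 + 102*(3 - 64) = -74 + 102*(-61) = -74 - 6222 = -6296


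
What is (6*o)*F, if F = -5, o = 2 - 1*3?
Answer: 30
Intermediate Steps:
o = -1 (o = 2 - 3 = -1)
(6*o)*F = (6*(-1))*(-5) = -6*(-5) = 30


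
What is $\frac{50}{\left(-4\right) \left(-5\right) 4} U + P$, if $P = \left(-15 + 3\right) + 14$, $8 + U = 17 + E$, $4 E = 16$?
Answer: $\frac{81}{8} \approx 10.125$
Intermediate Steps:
$E = 4$ ($E = \frac{1}{4} \cdot 16 = 4$)
$U = 13$ ($U = -8 + \left(17 + 4\right) = -8 + 21 = 13$)
$P = 2$ ($P = -12 + 14 = 2$)
$\frac{50}{\left(-4\right) \left(-5\right) 4} U + P = \frac{50}{\left(-4\right) \left(-5\right) 4} \cdot 13 + 2 = \frac{50}{20 \cdot 4} \cdot 13 + 2 = \frac{50}{80} \cdot 13 + 2 = 50 \cdot \frac{1}{80} \cdot 13 + 2 = \frac{5}{8} \cdot 13 + 2 = \frac{65}{8} + 2 = \frac{81}{8}$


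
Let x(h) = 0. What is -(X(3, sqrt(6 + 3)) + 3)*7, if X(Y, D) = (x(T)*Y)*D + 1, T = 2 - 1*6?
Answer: -28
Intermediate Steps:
T = -4 (T = 2 - 6 = -4)
X(Y, D) = 1 (X(Y, D) = (0*Y)*D + 1 = 0*D + 1 = 0 + 1 = 1)
-(X(3, sqrt(6 + 3)) + 3)*7 = -(1 + 3)*7 = -4*7 = -1*28 = -28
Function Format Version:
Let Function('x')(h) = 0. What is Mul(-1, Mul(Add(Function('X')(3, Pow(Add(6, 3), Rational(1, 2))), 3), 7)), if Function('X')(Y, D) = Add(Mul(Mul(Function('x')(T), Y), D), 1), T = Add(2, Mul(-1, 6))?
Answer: -28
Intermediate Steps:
T = -4 (T = Add(2, -6) = -4)
Function('X')(Y, D) = 1 (Function('X')(Y, D) = Add(Mul(Mul(0, Y), D), 1) = Add(Mul(0, D), 1) = Add(0, 1) = 1)
Mul(-1, Mul(Add(Function('X')(3, Pow(Add(6, 3), Rational(1, 2))), 3), 7)) = Mul(-1, Mul(Add(1, 3), 7)) = Mul(-1, Mul(4, 7)) = Mul(-1, 28) = -28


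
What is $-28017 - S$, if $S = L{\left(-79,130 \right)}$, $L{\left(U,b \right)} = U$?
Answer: $-27938$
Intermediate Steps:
$S = -79$
$-28017 - S = -28017 - -79 = -28017 + 79 = -27938$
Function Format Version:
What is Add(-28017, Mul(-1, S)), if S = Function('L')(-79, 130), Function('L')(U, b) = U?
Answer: -27938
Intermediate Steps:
S = -79
Add(-28017, Mul(-1, S)) = Add(-28017, Mul(-1, -79)) = Add(-28017, 79) = -27938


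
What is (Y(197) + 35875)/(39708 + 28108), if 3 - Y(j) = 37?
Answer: 35841/67816 ≈ 0.52850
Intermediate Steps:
Y(j) = -34 (Y(j) = 3 - 1*37 = 3 - 37 = -34)
(Y(197) + 35875)/(39708 + 28108) = (-34 + 35875)/(39708 + 28108) = 35841/67816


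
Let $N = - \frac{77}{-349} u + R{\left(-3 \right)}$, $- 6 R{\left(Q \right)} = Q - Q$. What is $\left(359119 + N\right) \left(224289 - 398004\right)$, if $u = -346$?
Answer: $- \frac{21767512507635}{349} \approx -6.2371 \cdot 10^{10}$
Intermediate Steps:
$R{\left(Q \right)} = 0$ ($R{\left(Q \right)} = - \frac{Q - Q}{6} = \left(- \frac{1}{6}\right) 0 = 0$)
$N = - \frac{26642}{349}$ ($N = - \frac{77}{-349} \left(-346\right) + 0 = \left(-77\right) \left(- \frac{1}{349}\right) \left(-346\right) + 0 = \frac{77}{349} \left(-346\right) + 0 = - \frac{26642}{349} + 0 = - \frac{26642}{349} \approx -76.338$)
$\left(359119 + N\right) \left(224289 - 398004\right) = \left(359119 - \frac{26642}{349}\right) \left(224289 - 398004\right) = \frac{125305889}{349} \left(-173715\right) = - \frac{21767512507635}{349}$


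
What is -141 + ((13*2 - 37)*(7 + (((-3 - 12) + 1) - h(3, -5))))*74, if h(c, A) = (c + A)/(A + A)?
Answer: 28599/5 ≈ 5719.8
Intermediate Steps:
h(c, A) = (A + c)/(2*A) (h(c, A) = (A + c)/((2*A)) = (A + c)*(1/(2*A)) = (A + c)/(2*A))
-141 + ((13*2 - 37)*(7 + (((-3 - 12) + 1) - h(3, -5))))*74 = -141 + ((13*2 - 37)*(7 + (((-3 - 12) + 1) - (-5 + 3)/(2*(-5)))))*74 = -141 + ((26 - 37)*(7 + ((-15 + 1) - (-1)*(-2)/(2*5))))*74 = -141 - 11*(7 + (-14 - 1*1/5))*74 = -141 - 11*(7 + (-14 - 1/5))*74 = -141 - 11*(7 - 71/5)*74 = -141 - 11*(-36/5)*74 = -141 + (396/5)*74 = -141 + 29304/5 = 28599/5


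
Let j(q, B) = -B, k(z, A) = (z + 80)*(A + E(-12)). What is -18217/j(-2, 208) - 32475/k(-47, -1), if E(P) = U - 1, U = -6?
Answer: 481837/2288 ≈ 210.59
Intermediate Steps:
E(P) = -7 (E(P) = -6 - 1 = -7)
k(z, A) = (-7 + A)*(80 + z) (k(z, A) = (z + 80)*(A - 7) = (80 + z)*(-7 + A) = (-7 + A)*(80 + z))
-18217/j(-2, 208) - 32475/k(-47, -1) = -18217/((-1*208)) - 32475/(-560 - 7*(-47) + 80*(-1) - 1*(-47)) = -18217/(-208) - 32475/(-560 + 329 - 80 + 47) = -18217*(-1/208) - 32475/(-264) = 18217/208 - 32475*(-1/264) = 18217/208 + 10825/88 = 481837/2288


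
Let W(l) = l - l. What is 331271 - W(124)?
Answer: 331271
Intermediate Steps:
W(l) = 0
331271 - W(124) = 331271 - 1*0 = 331271 + 0 = 331271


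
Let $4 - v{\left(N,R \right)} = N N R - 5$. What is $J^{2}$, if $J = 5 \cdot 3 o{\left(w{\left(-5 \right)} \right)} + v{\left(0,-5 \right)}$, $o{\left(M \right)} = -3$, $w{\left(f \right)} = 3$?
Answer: $1296$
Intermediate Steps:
$v{\left(N,R \right)} = 9 - R N^{2}$ ($v{\left(N,R \right)} = 4 - \left(N N R - 5\right) = 4 - \left(N^{2} R - 5\right) = 4 - \left(R N^{2} - 5\right) = 4 - \left(-5 + R N^{2}\right) = 9 - R N^{2}$)
$J = -36$ ($J = 5 \cdot 3 \left(-3\right) + \left(9 - - 5 \cdot 0^{2}\right) = 15 \left(-3\right) + \left(9 - \left(-5\right) 0\right) = -45 + \left(9 + 0\right) = -45 + 9 = -36$)
$J^{2} = \left(-36\right)^{2} = 1296$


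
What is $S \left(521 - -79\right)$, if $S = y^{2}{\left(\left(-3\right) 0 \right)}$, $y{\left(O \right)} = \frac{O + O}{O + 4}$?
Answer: $0$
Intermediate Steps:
$y{\left(O \right)} = \frac{2 O}{4 + O}$
$S = 0$ ($S = \left(\frac{2 \left(\left(-3\right) 0\right)}{4 - 0}\right)^{2} = \left(2 \cdot 0 \frac{1}{4 + 0}\right)^{2} = \left(2 \cdot 0 \cdot \frac{1}{4}\right)^{2} = 0^{2} = 0$)
$S \left(521 - -79\right) = 0 \left(521 - -79\right) = 0 \left(521 + 79\right) = 0 \cdot 600 = 0$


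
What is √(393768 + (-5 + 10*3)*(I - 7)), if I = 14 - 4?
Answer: √393843 ≈ 627.57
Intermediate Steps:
I = 10
√(393768 + (-5 + 10*3)*(I - 7)) = √(393768 + (-5 + 10*3)*(10 - 7)) = √(393768 + (-5 + 30)*3) = √(393768 + 25*3) = √(393768 + 75) = √393843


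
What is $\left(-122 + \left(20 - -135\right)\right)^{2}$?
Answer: $1089$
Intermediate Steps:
$\left(-122 + \left(20 - -135\right)\right)^{2} = \left(-122 + \left(20 + 135\right)\right)^{2} = \left(-122 + 155\right)^{2} = 33^{2} = 1089$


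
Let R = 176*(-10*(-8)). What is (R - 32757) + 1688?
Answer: -16989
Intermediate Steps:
R = 14080 (R = 176*80 = 14080)
(R - 32757) + 1688 = (14080 - 32757) + 1688 = -18677 + 1688 = -16989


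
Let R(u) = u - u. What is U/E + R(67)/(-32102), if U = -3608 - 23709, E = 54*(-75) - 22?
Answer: 27317/4072 ≈ 6.7085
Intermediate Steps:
E = -4072 (E = -4050 - 22 = -4072)
U = -27317
R(u) = 0
U/E + R(67)/(-32102) = -27317/(-4072) + 0/(-32102) = -27317*(-1/4072) + 0*(-1/32102) = 27317/4072 + 0 = 27317/4072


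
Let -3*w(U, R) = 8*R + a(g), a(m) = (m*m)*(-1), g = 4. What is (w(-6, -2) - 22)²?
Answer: 1156/9 ≈ 128.44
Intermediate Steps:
a(m) = -m² (a(m) = m²*(-1) = -m²)
w(U, R) = 16/3 - 8*R/3 (w(U, R) = -(8*R - 1*4²)/3 = -(8*R - 1*16)/3 = -(8*R - 16)/3 = -(-16 + 8*R)/3 = 16/3 - 8*R/3)
(w(-6, -2) - 22)² = ((16/3 - 8/3*(-2)) - 22)² = ((16/3 + 16/3) - 22)² = (32/3 - 22)² = (-34/3)² = 1156/9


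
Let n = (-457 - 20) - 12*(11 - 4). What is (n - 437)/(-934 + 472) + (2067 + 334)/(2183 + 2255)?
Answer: 395599/146454 ≈ 2.7012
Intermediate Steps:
n = -561 (n = -477 - 12*7 = -477 - 84 = -561)
(n - 437)/(-934 + 472) + (2067 + 334)/(2183 + 2255) = (-561 - 437)/(-934 + 472) + (2067 + 334)/(2183 + 2255) = -998/(-462) + 2401/4438 = -998*(-1/462) + 2401*(1/4438) = 499/231 + 343/634 = 395599/146454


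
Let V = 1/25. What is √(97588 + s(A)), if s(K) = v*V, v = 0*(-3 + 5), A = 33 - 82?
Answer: 2*√24397 ≈ 312.39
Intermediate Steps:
A = -49
V = 1/25 ≈ 0.040000
v = 0 (v = 0*2 = 0)
s(K) = 0 (s(K) = 0*(1/25) = 0)
√(97588 + s(A)) = √(97588 + 0) = √97588 = 2*√24397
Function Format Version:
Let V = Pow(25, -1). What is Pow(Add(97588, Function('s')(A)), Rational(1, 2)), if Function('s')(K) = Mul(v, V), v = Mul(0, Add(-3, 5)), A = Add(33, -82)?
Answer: Mul(2, Pow(24397, Rational(1, 2))) ≈ 312.39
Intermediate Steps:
A = -49
V = Rational(1, 25) ≈ 0.040000
v = 0 (v = Mul(0, 2) = 0)
Function('s')(K) = 0 (Function('s')(K) = Mul(0, Rational(1, 25)) = 0)
Pow(Add(97588, Function('s')(A)), Rational(1, 2)) = Pow(Add(97588, 0), Rational(1, 2)) = Pow(97588, Rational(1, 2)) = Mul(2, Pow(24397, Rational(1, 2)))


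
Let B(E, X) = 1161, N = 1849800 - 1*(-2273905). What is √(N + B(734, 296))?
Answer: √4124866 ≈ 2031.0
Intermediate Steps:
N = 4123705 (N = 1849800 + 2273905 = 4123705)
√(N + B(734, 296)) = √(4123705 + 1161) = √4124866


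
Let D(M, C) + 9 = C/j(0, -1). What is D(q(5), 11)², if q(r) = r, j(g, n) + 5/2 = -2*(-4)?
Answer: 49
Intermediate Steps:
j(g, n) = 11/2 (j(g, n) = -5/2 - 2*(-4) = -5/2 + 8 = 11/2)
D(M, C) = -9 + 2*C/11 (D(M, C) = -9 + C/(11/2) = -9 + C*(2/11) = -9 + 2*C/11)
D(q(5), 11)² = (-9 + (2/11)*11)² = (-9 + 2)² = (-7)² = 49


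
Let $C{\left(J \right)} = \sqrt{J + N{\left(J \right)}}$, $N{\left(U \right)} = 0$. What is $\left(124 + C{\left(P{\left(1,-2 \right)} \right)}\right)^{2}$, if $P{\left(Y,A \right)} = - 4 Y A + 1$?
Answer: $16129$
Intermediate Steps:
$P{\left(Y,A \right)} = 1 - 4 A Y$ ($P{\left(Y,A \right)} = - 4 A Y + 1 = 1 - 4 A Y$)
$C{\left(J \right)} = \sqrt{J}$ ($C{\left(J \right)} = \sqrt{J + 0} = \sqrt{J}$)
$\left(124 + C{\left(P{\left(1,-2 \right)} \right)}\right)^{2} = \left(124 + \sqrt{1 - \left(-8\right) 1}\right)^{2} = \left(124 + \sqrt{1 + 8}\right)^{2} = \left(124 + \sqrt{9}\right)^{2} = \left(124 + 3\right)^{2} = 127^{2} = 16129$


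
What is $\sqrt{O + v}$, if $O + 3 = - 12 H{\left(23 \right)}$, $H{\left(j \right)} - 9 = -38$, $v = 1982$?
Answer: $\sqrt{2327} \approx 48.239$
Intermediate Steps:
$H{\left(j \right)} = -29$ ($H{\left(j \right)} = 9 - 38 = -29$)
$O = 345$ ($O = -3 - -348 = -3 + 348 = 345$)
$\sqrt{O + v} = \sqrt{345 + 1982} = \sqrt{2327}$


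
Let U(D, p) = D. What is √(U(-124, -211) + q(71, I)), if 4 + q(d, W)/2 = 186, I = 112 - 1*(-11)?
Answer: 4*√15 ≈ 15.492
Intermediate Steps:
I = 123 (I = 112 + 11 = 123)
q(d, W) = 364 (q(d, W) = -8 + 2*186 = -8 + 372 = 364)
√(U(-124, -211) + q(71, I)) = √(-124 + 364) = √240 = 4*√15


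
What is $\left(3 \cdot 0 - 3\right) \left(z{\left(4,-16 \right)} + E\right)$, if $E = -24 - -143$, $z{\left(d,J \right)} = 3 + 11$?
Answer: $-399$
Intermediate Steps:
$z{\left(d,J \right)} = 14$
$E = 119$ ($E = -24 + 143 = 119$)
$\left(3 \cdot 0 - 3\right) \left(z{\left(4,-16 \right)} + E\right) = \left(3 \cdot 0 - 3\right) \left(14 + 119\right) = \left(0 - 3\right) 133 = \left(-3\right) 133 = -399$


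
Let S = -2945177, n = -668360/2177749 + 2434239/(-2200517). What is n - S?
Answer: 2016256139750189730/684596242319 ≈ 2.9452e+6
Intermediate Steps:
n = -967414155733/684596242319 (n = -668360*1/2177749 + 2434239*(-1/2200517) = -95480/311107 - 2434239/2200517 = -967414155733/684596242319 ≈ -1.4131)
n - S = -967414155733/684596242319 - 1*(-2945177) = -967414155733/684596242319 + 2945177 = 2016256139750189730/684596242319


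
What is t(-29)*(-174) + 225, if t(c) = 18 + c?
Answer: 2139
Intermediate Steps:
t(-29)*(-174) + 225 = (18 - 29)*(-174) + 225 = -11*(-174) + 225 = 1914 + 225 = 2139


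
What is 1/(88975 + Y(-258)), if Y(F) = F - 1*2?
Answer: 1/88715 ≈ 1.1272e-5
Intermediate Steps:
Y(F) = -2 + F (Y(F) = F - 2 = -2 + F)
1/(88975 + Y(-258)) = 1/(88975 + (-2 - 258)) = 1/(88975 - 260) = 1/88715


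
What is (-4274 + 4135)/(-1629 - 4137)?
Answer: 139/5766 ≈ 0.024107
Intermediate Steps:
(-4274 + 4135)/(-1629 - 4137) = -139/(-5766) = -139*(-1/5766) = 139/5766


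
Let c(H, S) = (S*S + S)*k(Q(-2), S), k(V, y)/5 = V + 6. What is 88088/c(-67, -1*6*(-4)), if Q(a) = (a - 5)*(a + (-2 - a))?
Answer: 11011/7500 ≈ 1.4681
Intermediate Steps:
Q(a) = 10 - 2*a (Q(a) = (-5 + a)*(-2) = 10 - 2*a)
k(V, y) = 30 + 5*V (k(V, y) = 5*(V + 6) = 5*(6 + V) = 30 + 5*V)
c(H, S) = 100*S + 100*S² (c(H, S) = (S*S + S)*(30 + 5*(10 - 2*(-2))) = (S² + S)*(30 + 5*(10 + 4)) = (S + S²)*(30 + 5*14) = (S + S²)*(30 + 70) = (S + S²)*100 = 100*S + 100*S²)
88088/c(-67, -1*6*(-4)) = 88088/((100*(-1*6*(-4))*(1 - 1*6*(-4)))) = 88088/((100*(-6*(-4))*(1 - 6*(-4)))) = 88088/((100*24*(1 + 24))) = 88088/((100*24*25)) = 88088/60000 = 88088*(1/60000) = 11011/7500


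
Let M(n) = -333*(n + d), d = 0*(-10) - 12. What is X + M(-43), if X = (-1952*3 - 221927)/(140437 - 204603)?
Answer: 1175428073/64166 ≈ 18319.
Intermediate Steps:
d = -12 (d = 0 - 12 = -12)
M(n) = 3996 - 333*n (M(n) = -333*(n - 12) = -333*(-12 + n) = 3996 - 333*n)
X = 227783/64166 (X = (-5856 - 221927)/(-64166) = -227783*(-1/64166) = 227783/64166 ≈ 3.5499)
X + M(-43) = 227783/64166 + (3996 - 333*(-43)) = 227783/64166 + (3996 + 14319) = 227783/64166 + 18315 = 1175428073/64166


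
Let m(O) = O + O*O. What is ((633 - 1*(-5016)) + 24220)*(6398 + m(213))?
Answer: 1552590620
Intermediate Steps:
m(O) = O + O**2
((633 - 1*(-5016)) + 24220)*(6398 + m(213)) = ((633 - 1*(-5016)) + 24220)*(6398 + 213*(1 + 213)) = ((633 + 5016) + 24220)*(6398 + 213*214) = (5649 + 24220)*(6398 + 45582) = 29869*51980 = 1552590620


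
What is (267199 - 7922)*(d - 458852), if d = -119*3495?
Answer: -226804370689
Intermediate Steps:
d = -415905
(267199 - 7922)*(d - 458852) = (267199 - 7922)*(-415905 - 458852) = 259277*(-874757) = -226804370689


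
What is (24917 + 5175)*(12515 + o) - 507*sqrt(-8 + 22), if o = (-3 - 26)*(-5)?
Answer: 380964720 - 507*sqrt(14) ≈ 3.8096e+8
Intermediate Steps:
o = 145 (o = -29*(-5) = 145)
(24917 + 5175)*(12515 + o) - 507*sqrt(-8 + 22) = (24917 + 5175)*(12515 + 145) - 507*sqrt(-8 + 22) = 30092*12660 - 507*sqrt(14) = 380964720 - 507*sqrt(14)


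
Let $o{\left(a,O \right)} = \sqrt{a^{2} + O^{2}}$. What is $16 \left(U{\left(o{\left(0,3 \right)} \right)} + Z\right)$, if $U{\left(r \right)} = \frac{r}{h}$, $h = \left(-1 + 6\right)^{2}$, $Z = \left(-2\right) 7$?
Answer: $- \frac{5552}{25} \approx -222.08$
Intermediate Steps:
$Z = -14$
$h = 25$ ($h = 5^{2} = 25$)
$o{\left(a,O \right)} = \sqrt{O^{2} + a^{2}}$
$U{\left(r \right)} = \frac{r}{25}$
$16 \left(U{\left(o{\left(0,3 \right)} \right)} + Z\right) = 16 \left(\frac{\sqrt{3^{2} + 0^{2}}}{25} - 14\right) = 16 \left(\frac{\sqrt{9 + 0}}{25} - 14\right) = 16 \left(\frac{\sqrt{9}}{25} - 14\right) = 16 \left(\frac{1}{25} \cdot 3 - 14\right) = 16 \left(\frac{3}{25} - 14\right) = 16 \left(- \frac{347}{25}\right) = - \frac{5552}{25}$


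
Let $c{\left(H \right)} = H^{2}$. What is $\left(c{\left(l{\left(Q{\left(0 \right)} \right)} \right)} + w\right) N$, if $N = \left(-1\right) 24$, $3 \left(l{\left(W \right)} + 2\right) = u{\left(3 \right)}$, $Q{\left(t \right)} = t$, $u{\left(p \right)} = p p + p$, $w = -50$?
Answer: $1104$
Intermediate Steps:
$u{\left(p \right)} = p + p^{2}$ ($u{\left(p \right)} = p^{2} + p = p + p^{2}$)
$l{\left(W \right)} = 2$ ($l{\left(W \right)} = -2 + \frac{3 \left(1 + 3\right)}{3} = -2 + \frac{3 \cdot 4}{3} = -2 + \frac{1}{3} \cdot 12 = -2 + 4 = 2$)
$N = -24$
$\left(c{\left(l{\left(Q{\left(0 \right)} \right)} \right)} + w\right) N = \left(2^{2} - 50\right) \left(-24\right) = \left(4 - 50\right) \left(-24\right) = \left(-46\right) \left(-24\right) = 1104$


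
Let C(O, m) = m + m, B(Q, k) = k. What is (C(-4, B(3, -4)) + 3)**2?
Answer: 25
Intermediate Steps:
C(O, m) = 2*m
(C(-4, B(3, -4)) + 3)**2 = (2*(-4) + 3)**2 = (-8 + 3)**2 = (-5)**2 = 25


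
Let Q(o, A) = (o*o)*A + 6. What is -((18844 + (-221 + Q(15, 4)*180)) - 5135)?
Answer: -176568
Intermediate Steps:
Q(o, A) = 6 + A*o**2 (Q(o, A) = o**2*A + 6 = A*o**2 + 6 = 6 + A*o**2)
-((18844 + (-221 + Q(15, 4)*180)) - 5135) = -((18844 + (-221 + (6 + 4*15**2)*180)) - 5135) = -((18844 + (-221 + (6 + 4*225)*180)) - 5135) = -((18844 + (-221 + (6 + 900)*180)) - 5135) = -((18844 + (-221 + 906*180)) - 5135) = -((18844 + (-221 + 163080)) - 5135) = -((18844 + 162859) - 5135) = -(181703 - 5135) = -1*176568 = -176568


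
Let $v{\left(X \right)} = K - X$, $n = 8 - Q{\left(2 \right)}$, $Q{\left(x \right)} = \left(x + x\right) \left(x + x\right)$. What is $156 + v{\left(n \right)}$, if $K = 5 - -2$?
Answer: $171$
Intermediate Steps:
$Q{\left(x \right)} = 4 x^{2}$ ($Q{\left(x \right)} = 2 x 2 x = 4 x^{2}$)
$K = 7$ ($K = 5 + 2 = 7$)
$n = -8$ ($n = 8 - 4 \cdot 2^{2} = 8 - 4 \cdot 4 = 8 - 16 = -8$)
$v{\left(X \right)} = 7 - X$
$156 + v{\left(n \right)} = 156 + \left(7 - -8\right) = 156 + \left(7 + 8\right) = 156 + 15 = 171$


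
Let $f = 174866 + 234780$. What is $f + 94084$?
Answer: $503730$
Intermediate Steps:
$f = 409646$
$f + 94084 = 409646 + 94084 = 503730$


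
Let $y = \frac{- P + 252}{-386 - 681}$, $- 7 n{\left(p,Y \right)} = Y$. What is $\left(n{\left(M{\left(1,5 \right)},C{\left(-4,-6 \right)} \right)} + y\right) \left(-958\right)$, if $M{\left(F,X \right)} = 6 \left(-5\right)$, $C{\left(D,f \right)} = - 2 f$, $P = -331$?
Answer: $\frac{1470530}{679} \approx 2165.7$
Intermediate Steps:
$M{\left(F,X \right)} = -30$
$n{\left(p,Y \right)} = - \frac{Y}{7}$
$y = - \frac{53}{97}$ ($y = \frac{\left(-1\right) \left(-331\right) + 252}{-386 - 681} = \frac{331 + 252}{-1067} = 583 \left(- \frac{1}{1067}\right) = - \frac{53}{97} \approx -0.54639$)
$\left(n{\left(M{\left(1,5 \right)},C{\left(-4,-6 \right)} \right)} + y\right) \left(-958\right) = \left(- \frac{\left(-2\right) \left(-6\right)}{7} - \frac{53}{97}\right) \left(-958\right) = \left(\left(- \frac{1}{7}\right) 12 - \frac{53}{97}\right) \left(-958\right) = \left(- \frac{12}{7} - \frac{53}{97}\right) \left(-958\right) = \left(- \frac{1535}{679}\right) \left(-958\right) = \frac{1470530}{679}$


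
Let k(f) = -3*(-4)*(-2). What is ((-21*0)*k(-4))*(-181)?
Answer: 0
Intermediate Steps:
k(f) = -24 (k(f) = 12*(-2) = -24)
((-21*0)*k(-4))*(-181) = (-21*0*(-24))*(-181) = (0*(-24))*(-181) = 0*(-181) = 0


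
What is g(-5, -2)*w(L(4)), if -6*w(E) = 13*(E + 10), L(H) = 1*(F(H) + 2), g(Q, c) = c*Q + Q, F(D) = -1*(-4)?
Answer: -520/3 ≈ -173.33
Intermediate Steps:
F(D) = 4
g(Q, c) = Q + Q*c (g(Q, c) = Q*c + Q = Q + Q*c)
L(H) = 6 (L(H) = 1*(4 + 2) = 1*6 = 6)
w(E) = -65/3 - 13*E/6 (w(E) = -13*(E + 10)/6 = -13*(10 + E)/6 = -(130 + 13*E)/6 = -65/3 - 13*E/6)
g(-5, -2)*w(L(4)) = (-5*(1 - 2))*(-65/3 - 13/6*6) = (-5*(-1))*(-65/3 - 13) = 5*(-104/3) = -520/3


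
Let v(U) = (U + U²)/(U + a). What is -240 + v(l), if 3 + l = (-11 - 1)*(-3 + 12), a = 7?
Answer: -18585/52 ≈ -357.40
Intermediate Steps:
l = -111 (l = -3 + (-11 - 1)*(-3 + 12) = -3 - 12*9 = -3 - 108 = -111)
v(U) = (U + U²)/(7 + U) (v(U) = (U + U²)/(U + 7) = (U + U²)/(7 + U))
-240 + v(l) = -240 - 111*(1 - 111)/(7 - 111) = -240 - 111*(-110)/(-104) = -240 - 111*(-1/104)*(-110) = -240 - 6105/52 = -18585/52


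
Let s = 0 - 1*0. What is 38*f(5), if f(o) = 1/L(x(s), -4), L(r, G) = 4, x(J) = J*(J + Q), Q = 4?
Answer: 19/2 ≈ 9.5000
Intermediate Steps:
s = 0 (s = 0 + 0 = 0)
x(J) = J*(4 + J) (x(J) = J*(J + 4) = J*(4 + J))
f(o) = 1/4
38*f(5) = 38*(1/4) = 19/2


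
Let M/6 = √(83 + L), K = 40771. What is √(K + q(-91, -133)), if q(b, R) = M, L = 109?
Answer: √(40771 + 48*√3) ≈ 202.12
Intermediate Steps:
M = 48*√3 (M = 6*√(83 + 109) = 6*√192 = 6*(8*√3) = 48*√3 ≈ 83.138)
q(b, R) = 48*√3
√(K + q(-91, -133)) = √(40771 + 48*√3)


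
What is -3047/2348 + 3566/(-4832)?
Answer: -2887009/1418192 ≈ -2.0357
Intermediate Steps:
-3047/2348 + 3566/(-4832) = -3047*1/2348 + 3566*(-1/4832) = -3047/2348 - 1783/2416 = -2887009/1418192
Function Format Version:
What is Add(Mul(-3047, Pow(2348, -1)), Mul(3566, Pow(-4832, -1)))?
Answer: Rational(-2887009, 1418192) ≈ -2.0357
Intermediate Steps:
Add(Mul(-3047, Pow(2348, -1)), Mul(3566, Pow(-4832, -1))) = Add(Mul(-3047, Rational(1, 2348)), Mul(3566, Rational(-1, 4832))) = Add(Rational(-3047, 2348), Rational(-1783, 2416)) = Rational(-2887009, 1418192)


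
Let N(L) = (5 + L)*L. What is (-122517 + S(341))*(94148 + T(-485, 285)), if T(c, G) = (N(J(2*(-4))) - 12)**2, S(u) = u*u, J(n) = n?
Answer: -588004912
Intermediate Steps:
N(L) = L*(5 + L)
S(u) = u**2
T(c, G) = 144 (T(c, G) = ((2*(-4))*(5 + 2*(-4)) - 12)**2 = (-8*(5 - 8) - 12)**2 = (-8*(-3) - 12)**2 = (24 - 12)**2 = 12**2 = 144)
(-122517 + S(341))*(94148 + T(-485, 285)) = (-122517 + 341**2)*(94148 + 144) = (-122517 + 116281)*94292 = -6236*94292 = -588004912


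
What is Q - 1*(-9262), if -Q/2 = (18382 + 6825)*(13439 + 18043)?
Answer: -1587124286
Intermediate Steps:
Q = -1587133548 (Q = -2*(18382 + 6825)*(13439 + 18043) = -50414*31482 = -2*793566774 = -1587133548)
Q - 1*(-9262) = -1587133548 - 1*(-9262) = -1587133548 + 9262 = -1587124286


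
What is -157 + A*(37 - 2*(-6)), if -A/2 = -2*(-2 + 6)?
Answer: 627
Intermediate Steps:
A = 16 (A = -(-4)*(-2 + 6) = -(-4)*4 = -2*(-8) = 16)
-157 + A*(37 - 2*(-6)) = -157 + 16*(37 - 2*(-6)) = -157 + 16*(37 - 1*(-12)) = -157 + 16*(37 + 12) = -157 + 16*49 = -157 + 784 = 627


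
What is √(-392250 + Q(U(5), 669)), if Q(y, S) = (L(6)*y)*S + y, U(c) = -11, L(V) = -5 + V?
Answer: 2*I*√99905 ≈ 632.16*I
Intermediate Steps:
Q(y, S) = y + S*y (Q(y, S) = ((-5 + 6)*y)*S + y = (1*y)*S + y = y*S + y = S*y + y = y + S*y)
√(-392250 + Q(U(5), 669)) = √(-392250 - 11*(1 + 669)) = √(-392250 - 11*670) = √(-392250 - 7370) = √(-399620) = 2*I*√99905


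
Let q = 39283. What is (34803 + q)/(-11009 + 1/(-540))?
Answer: -40006440/5944861 ≈ -6.7296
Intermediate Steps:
(34803 + q)/(-11009 + 1/(-540)) = (34803 + 39283)/(-11009 + 1/(-540)) = 74086/(-11009 - 1/540) = 74086/(-5944861/540) = 74086*(-540/5944861) = -40006440/5944861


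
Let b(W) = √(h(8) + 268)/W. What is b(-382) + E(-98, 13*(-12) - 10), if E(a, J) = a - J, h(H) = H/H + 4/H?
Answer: 68 - 7*√22/764 ≈ 67.957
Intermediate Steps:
h(H) = 1 + 4/H
b(W) = 7*√22/(2*W) (b(W) = √((4 + 8)/8 + 268)/W = √((⅛)*12 + 268)/W = √(3/2 + 268)/W = √(539/2)/W = (7*√22/2)/W = 7*√22/(2*W))
b(-382) + E(-98, 13*(-12) - 10) = (7/2)*√22/(-382) + (-98 - (13*(-12) - 10)) = (7/2)*√22*(-1/382) + (-98 - (-156 - 10)) = -7*√22/764 + (-98 - 1*(-166)) = -7*√22/764 + (-98 + 166) = -7*√22/764 + 68 = 68 - 7*√22/764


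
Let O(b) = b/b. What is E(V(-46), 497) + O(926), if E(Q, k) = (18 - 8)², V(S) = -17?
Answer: 101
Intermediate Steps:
E(Q, k) = 100 (E(Q, k) = 10² = 100)
O(b) = 1
E(V(-46), 497) + O(926) = 100 + 1 = 101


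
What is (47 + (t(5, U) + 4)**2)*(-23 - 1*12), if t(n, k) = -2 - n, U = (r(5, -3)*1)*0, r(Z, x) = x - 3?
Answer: -1960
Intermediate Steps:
r(Z, x) = -3 + x
U = 0 (U = ((-3 - 3)*1)*0 = -6*1*0 = -6*0 = 0)
(47 + (t(5, U) + 4)**2)*(-23 - 1*12) = (47 + ((-2 - 1*5) + 4)**2)*(-23 - 1*12) = (47 + ((-2 - 5) + 4)**2)*(-23 - 12) = (47 + (-7 + 4)**2)*(-35) = (47 + (-3)**2)*(-35) = (47 + 9)*(-35) = 56*(-35) = -1960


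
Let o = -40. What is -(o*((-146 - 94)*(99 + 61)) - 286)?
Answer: -1535714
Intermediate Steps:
-(o*((-146 - 94)*(99 + 61)) - 286) = -(-40*(-146 - 94)*(99 + 61) - 286) = -(-(-9600)*160 - 286) = -(-40*(-38400) - 286) = -(1536000 - 286) = -1*1535714 = -1535714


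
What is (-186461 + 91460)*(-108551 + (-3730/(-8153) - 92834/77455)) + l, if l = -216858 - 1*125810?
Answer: 930292242989253071/90212945 ≈ 1.0312e+10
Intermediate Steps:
l = -342668 (l = -216858 - 125810 = -342668)
(-186461 + 91460)*(-108551 + (-3730/(-8153) - 92834/77455)) + l = (-186461 + 91460)*(-108551 + (-3730/(-8153) - 92834/77455)) - 342668 = -95001*(-108551 + (-3730*(-1/8153) - 92834*1/77455)) - 342668 = -95001*(-108551 + (3730/8153 - 13262/11065)) - 342668 = -95001*(-108551 - 66852636/90212945) - 342668 = -95001*(-9792772245331/90212945) - 342668 = 930323156078690331/90212945 - 342668 = 930292242989253071/90212945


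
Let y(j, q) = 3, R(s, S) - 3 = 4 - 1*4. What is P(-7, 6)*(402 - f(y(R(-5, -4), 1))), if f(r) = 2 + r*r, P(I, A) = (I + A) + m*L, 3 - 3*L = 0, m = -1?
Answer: -782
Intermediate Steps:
L = 1 (L = 1 - 1/3*0 = 1 + 0 = 1)
R(s, S) = 3 (R(s, S) = 3 + (4 - 1*4) = 3 + (4 - 4) = 3 + 0 = 3)
P(I, A) = -1 + A + I (P(I, A) = (I + A) - 1*1 = (A + I) - 1 = -1 + A + I)
f(r) = 2 + r**2
P(-7, 6)*(402 - f(y(R(-5, -4), 1))) = (-1 + 6 - 7)*(402 - (2 + 3**2)) = -2*(402 - (2 + 9)) = -2*(402 - 1*11) = -2*(402 - 11) = -2*391 = -782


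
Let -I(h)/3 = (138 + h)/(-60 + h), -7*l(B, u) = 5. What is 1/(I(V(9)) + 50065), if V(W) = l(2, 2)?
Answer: 425/21280508 ≈ 1.9971e-5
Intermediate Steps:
l(B, u) = -5/7 (l(B, u) = -⅐*5 = -5/7)
V(W) = -5/7
I(h) = -3*(138 + h)/(-60 + h)
1/(I(V(9)) + 50065) = 1/(3*(-138 - 1*(-5/7))/(-60 - 5/7) + 50065) = 1/(3*(-138 + 5/7)/(-425/7) + 50065) = 1/(3*(-7/425)*(-961/7) + 50065) = 1/(2883/425 + 50065) = 1/(21280508/425) = 425/21280508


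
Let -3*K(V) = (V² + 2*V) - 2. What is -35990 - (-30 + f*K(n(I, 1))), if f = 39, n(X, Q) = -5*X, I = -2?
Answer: -34426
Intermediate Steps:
K(V) = ⅔ - 2*V/3 - V²/3 (K(V) = -((V² + 2*V) - 2)/3 = -(-2 + V² + 2*V)/3 = ⅔ - 2*V/3 - V²/3)
-35990 - (-30 + f*K(n(I, 1))) = -35990 - (-30 + 39*(⅔ - (-10)*(-2)/3 - (-5*(-2))²/3)) = -35990 - (-30 + 39*(⅔ - ⅔*10 - ⅓*10²)) = -35990 - (-30 + 39*(⅔ - 20/3 - ⅓*100)) = -35990 - (-30 + 39*(⅔ - 20/3 - 100/3)) = -35990 - (-30 + 39*(-118/3)) = -35990 - (-30 - 1534) = -35990 - 1*(-1564) = -35990 + 1564 = -34426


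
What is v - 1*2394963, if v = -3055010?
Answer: -5449973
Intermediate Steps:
v - 1*2394963 = -3055010 - 1*2394963 = -3055010 - 2394963 = -5449973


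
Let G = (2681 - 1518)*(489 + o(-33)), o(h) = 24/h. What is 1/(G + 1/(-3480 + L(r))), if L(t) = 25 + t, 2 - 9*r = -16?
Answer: 37983/21569071258 ≈ 1.7610e-6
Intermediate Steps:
r = 2 (r = 2/9 - ⅑*(-16) = 2/9 + 16/9 = 2)
G = 6246473/11 (G = (2681 - 1518)*(489 + 24/(-33)) = 1163*(489 + 24*(-1/33)) = 1163*(489 - 8/11) = 1163*(5371/11) = 6246473/11 ≈ 5.6786e+5)
1/(G + 1/(-3480 + L(r))) = 1/(6246473/11 + 1/(-3480 + (25 + 2))) = 1/(6246473/11 + 1/(-3480 + 27)) = 1/(6246473/11 + 1/(-3453)) = 1/(6246473/11 - 1/3453) = 1/(21569071258/37983) = 37983/21569071258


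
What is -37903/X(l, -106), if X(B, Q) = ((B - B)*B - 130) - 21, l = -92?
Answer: 37903/151 ≈ 251.01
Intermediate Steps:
X(B, Q) = -151 (X(B, Q) = (0*B - 130) - 21 = (0 - 130) - 21 = -130 - 21 = -151)
-37903/X(l, -106) = -37903/(-151) = -37903*(-1/151) = 37903/151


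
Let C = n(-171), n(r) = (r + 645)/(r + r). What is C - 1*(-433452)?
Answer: 24706685/57 ≈ 4.3345e+5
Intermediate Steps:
n(r) = (645 + r)/(2*r) (n(r) = (645 + r)/((2*r)) = (645 + r)*(1/(2*r)) = (645 + r)/(2*r))
C = -79/57 (C = (½)*(645 - 171)/(-171) = (½)*(-1/171)*474 = -79/57 ≈ -1.3860)
C - 1*(-433452) = -79/57 - 1*(-433452) = -79/57 + 433452 = 24706685/57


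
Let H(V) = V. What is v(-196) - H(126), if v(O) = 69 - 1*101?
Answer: -158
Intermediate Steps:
v(O) = -32 (v(O) = 69 - 101 = -32)
v(-196) - H(126) = -32 - 1*126 = -32 - 126 = -158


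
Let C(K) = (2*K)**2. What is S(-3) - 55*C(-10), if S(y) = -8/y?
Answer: -65992/3 ≈ -21997.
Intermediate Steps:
C(K) = 4*K**2
S(-3) - 55*C(-10) = -8/(-3) - 220*(-10)**2 = -8*(-1/3) - 220*100 = 8/3 - 55*400 = 8/3 - 22000 = -65992/3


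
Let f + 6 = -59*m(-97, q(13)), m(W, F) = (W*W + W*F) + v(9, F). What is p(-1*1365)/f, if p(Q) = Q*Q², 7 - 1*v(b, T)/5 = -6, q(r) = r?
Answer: 2543302125/484573 ≈ 5248.5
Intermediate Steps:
v(b, T) = 65 (v(b, T) = 35 - 5*(-6) = 35 + 30 = 65)
p(Q) = Q³
m(W, F) = 65 + W² + F*W (m(W, F) = (W*W + W*F) + 65 = (W² + F*W) + 65 = 65 + W² + F*W)
f = -484573 (f = -6 - 59*(65 + (-97)² + 13*(-97)) = -6 - 59*(65 + 9409 - 1261) = -6 - 59*8213 = -6 - 484567 = -484573)
p(-1*1365)/f = (-1*1365)³/(-484573) = (-1365)³*(-1/484573) = -2543302125*(-1/484573) = 2543302125/484573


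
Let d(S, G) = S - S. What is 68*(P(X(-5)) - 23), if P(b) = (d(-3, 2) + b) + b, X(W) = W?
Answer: -2244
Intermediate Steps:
d(S, G) = 0
P(b) = 2*b (P(b) = (0 + b) + b = b + b = 2*b)
68*(P(X(-5)) - 23) = 68*(2*(-5) - 23) = 68*(-10 - 23) = 68*(-33) = -2244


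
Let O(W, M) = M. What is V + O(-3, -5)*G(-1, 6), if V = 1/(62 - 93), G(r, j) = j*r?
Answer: 929/31 ≈ 29.968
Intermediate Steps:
V = -1/31 (V = 1/(-31) = -1/31 ≈ -0.032258)
V + O(-3, -5)*G(-1, 6) = -1/31 - 30*(-1) = -1/31 - 5*(-6) = -1/31 + 30 = 929/31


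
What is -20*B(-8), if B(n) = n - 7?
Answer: 300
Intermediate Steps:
B(n) = -7 + n
-20*B(-8) = -20*(-7 - 8) = -20*(-15) = 300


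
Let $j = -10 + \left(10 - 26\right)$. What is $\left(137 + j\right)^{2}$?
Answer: $12321$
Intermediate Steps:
$j = -26$ ($j = -10 - 16 = -26$)
$\left(137 + j\right)^{2} = \left(137 - 26\right)^{2} = 111^{2} = 12321$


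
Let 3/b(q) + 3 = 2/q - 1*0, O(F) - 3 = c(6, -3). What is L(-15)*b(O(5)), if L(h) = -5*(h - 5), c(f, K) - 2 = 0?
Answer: -1500/13 ≈ -115.38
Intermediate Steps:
c(f, K) = 2 (c(f, K) = 2 + 0 = 2)
O(F) = 5 (O(F) = 3 + 2 = 5)
L(h) = 25 - 5*h (L(h) = -5*(-5 + h) = 25 - 5*h)
b(q) = 3/(-3 + 2/q) (b(q) = 3/(-3 + (2/q - 1*0)) = 3/(-3 + (2/q + 0)) = 3/(-3 + 2/q))
L(-15)*b(O(5)) = (25 - 5*(-15))*(-3*5/(-2 + 3*5)) = (25 + 75)*(-3*5/(-2 + 15)) = 100*(-3*5/13) = 100*(-3*5*1/13) = 100*(-15/13) = -1500/13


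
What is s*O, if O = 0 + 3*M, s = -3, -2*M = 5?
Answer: 45/2 ≈ 22.500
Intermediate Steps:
M = -5/2 (M = -½*5 = -5/2 ≈ -2.5000)
O = -15/2 (O = 0 + 3*(-5/2) = 0 - 15/2 = -15/2 ≈ -7.5000)
s*O = -3*(-15/2) = 45/2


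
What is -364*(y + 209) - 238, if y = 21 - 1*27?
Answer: -74130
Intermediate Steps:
y = -6 (y = 21 - 27 = -6)
-364*(y + 209) - 238 = -364*(-6 + 209) - 238 = -364*203 - 238 = -73892 - 238 = -74130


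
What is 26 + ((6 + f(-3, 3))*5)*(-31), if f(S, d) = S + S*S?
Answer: -1834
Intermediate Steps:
f(S, d) = S + S**2
26 + ((6 + f(-3, 3))*5)*(-31) = 26 + ((6 - 3*(1 - 3))*5)*(-31) = 26 + ((6 - 3*(-2))*5)*(-31) = 26 + ((6 + 6)*5)*(-31) = 26 + (12*5)*(-31) = 26 + 60*(-31) = 26 - 1860 = -1834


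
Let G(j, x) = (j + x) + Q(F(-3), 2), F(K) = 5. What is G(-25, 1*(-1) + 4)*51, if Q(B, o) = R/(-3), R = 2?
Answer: -1156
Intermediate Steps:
Q(B, o) = -⅔ (Q(B, o) = 2/(-3) = 2*(-⅓) = -⅔)
G(j, x) = -⅔ + j + x (G(j, x) = (j + x) - ⅔ = -⅔ + j + x)
G(-25, 1*(-1) + 4)*51 = (-⅔ - 25 + (1*(-1) + 4))*51 = (-⅔ - 25 + (-1 + 4))*51 = (-⅔ - 25 + 3)*51 = -68/3*51 = -1156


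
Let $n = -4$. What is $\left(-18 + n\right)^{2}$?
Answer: $484$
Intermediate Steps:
$\left(-18 + n\right)^{2} = \left(-18 - 4\right)^{2} = \left(-22\right)^{2} = 484$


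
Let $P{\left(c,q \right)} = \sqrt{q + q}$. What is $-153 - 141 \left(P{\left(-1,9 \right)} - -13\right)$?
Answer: $-1986 - 423 \sqrt{2} \approx -2584.2$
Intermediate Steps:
$P{\left(c,q \right)} = \sqrt{2} \sqrt{q}$ ($P{\left(c,q \right)} = \sqrt{2 q} = \sqrt{2} \sqrt{q}$)
$-153 - 141 \left(P{\left(-1,9 \right)} - -13\right) = -153 - 141 \left(\sqrt{2} \sqrt{9} - -13\right) = -153 - 141 \left(\sqrt{2} \cdot 3 + 13\right) = -153 - 141 \left(3 \sqrt{2} + 13\right) = -153 - 141 \left(13 + 3 \sqrt{2}\right) = -153 - \left(1833 + 423 \sqrt{2}\right) = -1986 - 423 \sqrt{2}$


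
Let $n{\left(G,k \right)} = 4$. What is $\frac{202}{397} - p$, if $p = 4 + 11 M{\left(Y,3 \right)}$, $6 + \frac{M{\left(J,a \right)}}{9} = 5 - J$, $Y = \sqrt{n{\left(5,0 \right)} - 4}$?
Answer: $\frac{37917}{397} \approx 95.509$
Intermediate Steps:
$Y = 0$ ($Y = \sqrt{4 - 4} = \sqrt{0} = 0$)
$M{\left(J,a \right)} = -9 - 9 J$ ($M{\left(J,a \right)} = -54 + 9 \left(5 - J\right) = -54 - \left(-45 + 9 J\right) = -9 - 9 J$)
$p = -95$ ($p = 4 + 11 \left(-9 - 0\right) = 4 + 11 \left(-9 + 0\right) = 4 + 11 \left(-9\right) = 4 - 99 = -95$)
$\frac{202}{397} - p = \frac{202}{397} - -95 = 202 \cdot \frac{1}{397} + 95 = \frac{202}{397} + 95 = \frac{37917}{397}$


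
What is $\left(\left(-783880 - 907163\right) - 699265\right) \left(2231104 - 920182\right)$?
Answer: $-3133507343976$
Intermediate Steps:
$\left(\left(-783880 - 907163\right) - 699265\right) \left(2231104 - 920182\right) = \left(-1691043 - 699265\right) 1310922 = \left(-2390308\right) 1310922 = -3133507343976$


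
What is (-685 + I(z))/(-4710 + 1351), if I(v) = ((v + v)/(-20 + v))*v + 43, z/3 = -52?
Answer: 10104/36949 ≈ 0.27346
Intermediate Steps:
z = -156 (z = 3*(-52) = -156)
I(v) = 43 + 2*v²/(-20 + v) (I(v) = ((2*v)/(-20 + v))*v + 43 = (2*v/(-20 + v))*v + 43 = 2*v²/(-20 + v) + 43 = 43 + 2*v²/(-20 + v))
(-685 + I(z))/(-4710 + 1351) = (-685 + (-860 + 2*(-156)² + 43*(-156))/(-20 - 156))/(-4710 + 1351) = (-685 + (-860 + 2*24336 - 6708)/(-176))/(-3359) = (-685 - (-860 + 48672 - 6708)/176)*(-1/3359) = (-685 - 1/176*41104)*(-1/3359) = (-685 - 2569/11)*(-1/3359) = -10104/11*(-1/3359) = 10104/36949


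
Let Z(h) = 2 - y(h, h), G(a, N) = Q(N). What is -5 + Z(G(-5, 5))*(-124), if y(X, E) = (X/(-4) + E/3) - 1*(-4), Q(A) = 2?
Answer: 791/3 ≈ 263.67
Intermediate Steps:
G(a, N) = 2
y(X, E) = 4 - X/4 + E/3 (y(X, E) = (X*(-1/4) + E*(1/3)) + 4 = (-X/4 + E/3) + 4 = 4 - X/4 + E/3)
Z(h) = -2 - h/12 (Z(h) = 2 - (4 - h/4 + h/3) = 2 - (4 + h/12) = 2 + (-4 - h/12) = -2 - h/12)
-5 + Z(G(-5, 5))*(-124) = -5 + (-2 - 1/12*2)*(-124) = -5 + (-2 - 1/6)*(-124) = -5 - 13/6*(-124) = -5 + 806/3 = 791/3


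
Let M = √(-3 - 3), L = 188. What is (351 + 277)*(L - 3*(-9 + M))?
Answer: 135020 - 1884*I*√6 ≈ 1.3502e+5 - 4614.8*I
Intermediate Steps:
M = I*√6 (M = √(-6) = I*√6 ≈ 2.4495*I)
(351 + 277)*(L - 3*(-9 + M)) = (351 + 277)*(188 - 3*(-9 + I*√6)) = 628*(188 + (27 - 3*I*√6)) = 628*(215 - 3*I*√6) = 135020 - 1884*I*√6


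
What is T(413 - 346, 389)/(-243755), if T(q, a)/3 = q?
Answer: -201/243755 ≈ -0.00082460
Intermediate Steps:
T(q, a) = 3*q
T(413 - 346, 389)/(-243755) = (3*(413 - 346))/(-243755) = (3*67)*(-1/243755) = 201*(-1/243755) = -201/243755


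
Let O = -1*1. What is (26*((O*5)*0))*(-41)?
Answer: 0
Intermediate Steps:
O = -1
(26*((O*5)*0))*(-41) = (26*(-1*5*0))*(-41) = (26*(-5*0))*(-41) = (26*0)*(-41) = 0*(-41) = 0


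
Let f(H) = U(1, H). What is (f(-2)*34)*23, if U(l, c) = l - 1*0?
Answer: 782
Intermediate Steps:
U(l, c) = l (U(l, c) = l + 0 = l)
f(H) = 1
(f(-2)*34)*23 = (1*34)*23 = 34*23 = 782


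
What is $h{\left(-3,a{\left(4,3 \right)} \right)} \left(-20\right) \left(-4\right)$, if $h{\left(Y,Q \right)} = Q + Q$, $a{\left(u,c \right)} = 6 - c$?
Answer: $480$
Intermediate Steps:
$h{\left(Y,Q \right)} = 2 Q$
$h{\left(-3,a{\left(4,3 \right)} \right)} \left(-20\right) \left(-4\right) = 2 \left(6 - 3\right) \left(-20\right) \left(-4\right) = 2 \cdot 3 \left(-20\right) \left(-4\right) = 6 \left(-20\right) \left(-4\right) = \left(-120\right) \left(-4\right) = 480$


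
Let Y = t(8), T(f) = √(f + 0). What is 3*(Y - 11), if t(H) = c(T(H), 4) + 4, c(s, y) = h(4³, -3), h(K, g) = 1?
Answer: -18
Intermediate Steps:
T(f) = √f
c(s, y) = 1
t(H) = 5 (t(H) = 1 + 4 = 5)
Y = 5
3*(Y - 11) = 3*(5 - 11) = 3*(-6) = -18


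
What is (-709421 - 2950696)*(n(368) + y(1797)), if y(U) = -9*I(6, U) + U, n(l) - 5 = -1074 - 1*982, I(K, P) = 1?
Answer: 962610771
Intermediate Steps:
n(l) = -2051 (n(l) = 5 + (-1074 - 1*982) = 5 + (-1074 - 982) = 5 - 2056 = -2051)
y(U) = -9 + U (y(U) = -9*1 + U = -9 + U)
(-709421 - 2950696)*(n(368) + y(1797)) = (-709421 - 2950696)*(-2051 + (-9 + 1797)) = -3660117*(-2051 + 1788) = -3660117*(-263) = 962610771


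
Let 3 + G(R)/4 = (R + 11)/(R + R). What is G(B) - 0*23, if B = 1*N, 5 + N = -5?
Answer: -61/5 ≈ -12.200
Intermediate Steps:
N = -10 (N = -5 - 5 = -10)
B = -10 (B = 1*(-10) = -10)
G(R) = -12 + 2*(11 + R)/R (G(R) = -12 + 4*((R + 11)/(R + R)) = -12 + 4*((11 + R)/((2*R))) = -12 + 4*((11 + R)*(1/(2*R))) = -12 + 4*((11 + R)/(2*R)) = -12 + 2*(11 + R)/R)
G(B) - 0*23 = (-10 + 22/(-10)) - 0*23 = (-10 + 22*(-⅒)) - 42*0 = (-10 - 11/5) + 0 = -61/5 + 0 = -61/5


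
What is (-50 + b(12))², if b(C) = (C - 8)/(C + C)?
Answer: 89401/36 ≈ 2483.4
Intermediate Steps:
b(C) = (-8 + C)/(2*C) (b(C) = (-8 + C)/((2*C)) = (-8 + C)*(1/(2*C)) = (-8 + C)/(2*C))
(-50 + b(12))² = (-50 + (½)*(-8 + 12)/12)² = (-50 + (½)*(1/12)*4)² = (-50 + ⅙)² = (-299/6)² = 89401/36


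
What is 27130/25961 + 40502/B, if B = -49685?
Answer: 296481628/1289872285 ≈ 0.22985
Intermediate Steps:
27130/25961 + 40502/B = 27130/25961 + 40502/(-49685) = 27130*(1/25961) + 40502*(-1/49685) = 27130/25961 - 40502/49685 = 296481628/1289872285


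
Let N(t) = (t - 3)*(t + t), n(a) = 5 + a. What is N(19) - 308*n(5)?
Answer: -2472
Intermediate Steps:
N(t) = 2*t*(-3 + t) (N(t) = (-3 + t)*(2*t) = 2*t*(-3 + t))
N(19) - 308*n(5) = 2*19*(-3 + 19) - 308*(5 + 5) = 2*19*16 - 308*10 = 608 - 3080 = -2472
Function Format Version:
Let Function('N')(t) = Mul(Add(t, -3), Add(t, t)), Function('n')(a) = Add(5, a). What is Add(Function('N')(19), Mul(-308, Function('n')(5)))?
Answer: -2472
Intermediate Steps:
Function('N')(t) = Mul(2, t, Add(-3, t)) (Function('N')(t) = Mul(Add(-3, t), Mul(2, t)) = Mul(2, t, Add(-3, t)))
Add(Function('N')(19), Mul(-308, Function('n')(5))) = Add(Mul(2, 19, Add(-3, 19)), Mul(-308, Add(5, 5))) = Add(Mul(2, 19, 16), Mul(-308, 10)) = Add(608, -3080) = -2472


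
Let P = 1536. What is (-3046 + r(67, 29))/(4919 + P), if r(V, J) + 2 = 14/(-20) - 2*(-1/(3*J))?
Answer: -2652349/5615850 ≈ -0.47230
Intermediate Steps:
r(V, J) = -27/10 + 2/(3*J) (r(V, J) = -2 + (14/(-20) - 2*(-1/(3*J))) = -2 + (14*(-1/20) - (-2)/(3*J)) = -2 + (-7/10 + 2/(3*J)) = -27/10 + 2/(3*J))
(-3046 + r(67, 29))/(4919 + P) = (-3046 + (1/30)*(20 - 81*29)/29)/(4919 + 1536) = (-3046 + (1/30)*(1/29)*(20 - 2349))/6455 = (-3046 + (1/30)*(1/29)*(-2329))*(1/6455) = (-3046 - 2329/870)*(1/6455) = -2652349/870*1/6455 = -2652349/5615850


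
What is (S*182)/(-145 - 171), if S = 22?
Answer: -1001/79 ≈ -12.671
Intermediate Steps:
(S*182)/(-145 - 171) = (22*182)/(-145 - 171) = 4004/(-316) = 4004*(-1/316) = -1001/79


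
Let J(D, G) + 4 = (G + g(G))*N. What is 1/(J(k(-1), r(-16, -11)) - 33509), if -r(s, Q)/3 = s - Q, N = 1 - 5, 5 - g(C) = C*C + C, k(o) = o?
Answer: -1/32633 ≈ -3.0644e-5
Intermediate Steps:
g(C) = 5 - C - C**2 (g(C) = 5 - (C*C + C) = 5 - (C**2 + C) = 5 - (C + C**2) = 5 + (-C - C**2) = 5 - C - C**2)
N = -4
r(s, Q) = -3*s + 3*Q (r(s, Q) = -3*(s - Q) = -3*s + 3*Q)
J(D, G) = -24 + 4*G**2 (J(D, G) = -4 + (G + (5 - G - G**2))*(-4) = -4 + (5 - G**2)*(-4) = -4 + (-20 + 4*G**2) = -24 + 4*G**2)
1/(J(k(-1), r(-16, -11)) - 33509) = 1/((-24 + 4*(-3*(-16) + 3*(-11))**2) - 33509) = 1/((-24 + 4*(48 - 33)**2) - 33509) = 1/((-24 + 4*15**2) - 33509) = 1/((-24 + 4*225) - 33509) = 1/((-24 + 900) - 33509) = 1/(876 - 33509) = 1/(-32633) = -1/32633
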